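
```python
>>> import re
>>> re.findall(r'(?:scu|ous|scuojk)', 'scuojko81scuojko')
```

['scu', 'scu']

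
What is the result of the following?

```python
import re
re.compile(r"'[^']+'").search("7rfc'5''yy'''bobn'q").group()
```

The match spans [4:7] → "'5'".

"'5'"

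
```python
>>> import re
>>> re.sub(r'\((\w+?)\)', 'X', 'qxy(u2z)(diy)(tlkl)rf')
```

Every occurrence is swapped for 'X'.

'qxyXXXrf'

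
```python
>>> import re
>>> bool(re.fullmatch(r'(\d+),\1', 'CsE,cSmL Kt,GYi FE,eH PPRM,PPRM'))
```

False

`fullmatch` succeeds only if the pattern covers the string from start to end.
Here there's no way to consume every character, so the call returns None, and `bool(None)` is False.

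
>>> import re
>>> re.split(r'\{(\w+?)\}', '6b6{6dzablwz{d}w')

Because the pattern has a capturing group, `split` also inserts each captured text between the pieces.

['6b6{6dzablwz', 'd', 'w']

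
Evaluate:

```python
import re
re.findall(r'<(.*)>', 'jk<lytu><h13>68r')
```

['lytu><h13']

Matches: at [2:13] match '<lytu><h13>', group 1 = 'lytu><h13'.
One capturing group, so `findall` returns just the captured substring from the one match — 1 in all.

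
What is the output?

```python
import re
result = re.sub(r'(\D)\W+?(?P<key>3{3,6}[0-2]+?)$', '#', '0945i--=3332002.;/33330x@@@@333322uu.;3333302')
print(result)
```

0945i--=3332002.;/33330x@@@@333322u#

Each match is replaced by '#'.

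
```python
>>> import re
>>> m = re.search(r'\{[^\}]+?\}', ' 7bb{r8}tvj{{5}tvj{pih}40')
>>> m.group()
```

'{r8}'

`re.search` scans for the first position where the pattern succeeds.
The match spans [4:8] → '{r8}'.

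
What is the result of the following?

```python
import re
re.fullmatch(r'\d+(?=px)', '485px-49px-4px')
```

None

`fullmatch` succeeds only if the pattern covers the string from start to end.
Here the string isn't matched end-to-end, so the call returns None.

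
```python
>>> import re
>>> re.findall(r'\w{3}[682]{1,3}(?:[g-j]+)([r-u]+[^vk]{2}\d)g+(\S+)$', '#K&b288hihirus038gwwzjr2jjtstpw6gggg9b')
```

The pattern matches exactly 3 of a word character, then 1 to 3 of one of [682]; then one or more of a character in [g-j] (non-capturing group); then one or more of a character in [r-u], then exactly 2 of any character except [vk], then a digit (captured); then one or more of a literal 'g'; then one or more of a non-whitespace character (captured); then anchored at the end.
Scanning left to right: at [3:38] match 'b288hihirus038gwwzjr2jjtstpw6gggg9b', groups = ('rus038', 'wwzjr2jjtstpw6gggg9b').
`findall` packs the 2 group values into a tuple for every match.

[('rus038', 'wwzjr2jjtstpw6gggg9b')]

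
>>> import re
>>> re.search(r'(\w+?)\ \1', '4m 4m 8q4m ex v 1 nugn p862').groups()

The match spans [0:5] → '4m 4m'.
Captured: group 1 = '4m'.

('4m',)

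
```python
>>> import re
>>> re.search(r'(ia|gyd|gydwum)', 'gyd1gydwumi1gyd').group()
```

`re.search` scans for the first position where the pattern succeeds.
The match spans [0:3] → 'gyd'.
Captured: group 1 = 'gyd'.

'gyd'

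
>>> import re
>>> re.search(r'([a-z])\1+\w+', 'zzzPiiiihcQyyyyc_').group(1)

'z'

After group 1 captures some text, `\1` only succeeds where that same text appears again.
`search` walks the string left to right and returns the first match it finds.
The match spans [0:17] → 'zzzPiiiihcQyyyyc_'.
Captured: group 1 = 'z'.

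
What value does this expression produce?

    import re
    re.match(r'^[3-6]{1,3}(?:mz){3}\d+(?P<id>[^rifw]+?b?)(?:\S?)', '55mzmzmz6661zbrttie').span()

With `match`, the pattern is implicitly anchored at the beginning.
The match spans [0:15] → '55mzmzmz6661zbr'.

(0, 15)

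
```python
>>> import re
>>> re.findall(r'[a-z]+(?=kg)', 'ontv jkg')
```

The `(?=…)`/`(?<=…)` assertion just peeks at neighbouring text; it doesn't advance the match position.
Walking the string: at [5:6] → 'j'.
Since nothing is captured, `findall` lists the 1 matched substring directly.

['j']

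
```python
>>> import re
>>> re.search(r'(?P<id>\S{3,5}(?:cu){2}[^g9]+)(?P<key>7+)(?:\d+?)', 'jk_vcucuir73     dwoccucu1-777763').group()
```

The pattern matches 3 to 5 of a non-whitespace character, then the literal 'cu' repeated 2 times, then one or more of any character except [g9] (captured as 'id'); then one or more of a literal '7' (captured as 'key'); then one or more of a digit (lazy) (non-capturing group).
`re.search` scans for the first position where the pattern succeeds.
The match spans [0:32] → 'jk_vcucuir73     dwoccucu1-77776'.
Captured: group 1 = 'jk_vcucuir73     dwoccucu1-777', group 2 = '7'.

'jk_vcucuir73     dwoccucu1-77776'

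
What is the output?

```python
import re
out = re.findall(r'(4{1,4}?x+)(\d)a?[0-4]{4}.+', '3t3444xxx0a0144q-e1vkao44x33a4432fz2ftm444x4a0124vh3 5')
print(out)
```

Pattern: 1 to 4 of the literal '4' (lazy), then one or more of a literal 'x' (captured); then a digit (captured); then optionally a literal 'a', then exactly 4 of a character in [0-4], then one or more of any character.
Matches: at [3:54] match '444xxx0a0144q-e1vkao44x33a4432fz2ftm444x4a0124vh3 5', groups = ('444xxx', '0').
Multiple groups make `findall` return tuples — one 2-tuple for the one match.

[('444xxx', '0')]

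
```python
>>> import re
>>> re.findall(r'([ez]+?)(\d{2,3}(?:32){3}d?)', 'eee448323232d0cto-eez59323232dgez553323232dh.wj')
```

This matches one or more of one of [ez] (lazy) (captured); then 2 to 3 of a digit, then the literal '32' repeated 3 times, then optionally the literal 'd' (captured).
Scanning left to right: at [0:13] match 'eee448323232d', groups = ('eee', '448323232d'); at [18:30] match 'eez59323232d', groups = ('eez', '59323232d'); at [31:43] match 'ez553323232d', groups = ('ez', '553323232d').
Multiple groups make `findall` return tuples — one 2-tuple for each match.

[('eee', '448323232d'), ('eez', '59323232d'), ('ez', '553323232d')]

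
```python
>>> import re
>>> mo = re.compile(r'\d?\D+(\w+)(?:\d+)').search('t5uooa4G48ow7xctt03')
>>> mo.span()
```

Pattern: optionally a digit, then one or more of a non-digit; then one or more of a word character (captured); then one or more of a digit (non-capturing group).
`re.search` tries every starting position until one works.
The match spans [0:19] → 't5uooa4G48ow7xctt03'.
Captured: group 1 = '5uooa4G48ow7xctt0'.

(0, 19)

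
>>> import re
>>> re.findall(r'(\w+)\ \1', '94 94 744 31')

['94']

After group 1 captures some text, `\1` only succeeds where that same text appears again.
Matches: at [0:5] match '94 94', group 1 = '94'.
`findall` collects group 1 from the one match (1 total).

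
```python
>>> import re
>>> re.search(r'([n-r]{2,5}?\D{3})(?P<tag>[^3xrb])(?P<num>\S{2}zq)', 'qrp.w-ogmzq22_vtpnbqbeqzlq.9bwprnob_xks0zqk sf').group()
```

'qrp.w-ogmzq'

This matches 2 to 5 of a character in [n-r] (lazy), then exactly 3 of a non-digit (captured); then any character except [3xrb] (captured as 'tag'); then exactly 2 of a non-whitespace character, then the literal 'zq' (captured as 'num').
The match spans [0:11] → 'qrp.w-ogmzq'.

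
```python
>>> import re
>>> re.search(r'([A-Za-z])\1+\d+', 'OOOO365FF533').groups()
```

('O',)

The match spans [0:7] → 'OOOO365'.
Captured: group 1 = 'O'.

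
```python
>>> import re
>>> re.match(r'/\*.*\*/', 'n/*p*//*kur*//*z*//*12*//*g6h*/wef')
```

None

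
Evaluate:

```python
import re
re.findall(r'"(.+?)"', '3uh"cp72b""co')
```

['cp72b']

Scanning left to right: at [3:10] match '"cp72b"', group 1 = 'cp72b'.
With a single group, `findall` returns only what that group captured — 1 item.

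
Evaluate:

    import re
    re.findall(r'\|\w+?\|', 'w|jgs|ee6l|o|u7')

`findall` yields the raw match text (2 of them) because the pattern has no groups.

['|jgs|', '|o|']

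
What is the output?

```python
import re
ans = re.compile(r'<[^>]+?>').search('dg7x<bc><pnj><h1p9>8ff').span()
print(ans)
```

(4, 8)

Unlike `match`, `search` isn't anchored — it looks for the pattern anywhere in the string.
The match spans [4:8] → '<bc>'.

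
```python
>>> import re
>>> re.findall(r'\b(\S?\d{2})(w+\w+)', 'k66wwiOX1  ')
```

This matches a word boundary (`\b`, zero-width); then optionally a non-whitespace character, then exactly 2 of a digit (captured); then one or more of the literal 'w', then one or more of a word character (captured).
Walking the string: at [0:9] match 'k66wwiOX1', groups = ('k66', 'wwiOX1').
Multiple groups make `findall` return tuples — one 2-tuple for the one match.

[('k66', 'wwiOX1')]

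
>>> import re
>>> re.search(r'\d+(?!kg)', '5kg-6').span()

A negative assertion filters positions out without eating any characters.
The match spans [4:5] → '6'.

(4, 5)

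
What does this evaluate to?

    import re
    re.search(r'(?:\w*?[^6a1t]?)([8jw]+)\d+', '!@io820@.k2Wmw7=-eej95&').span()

This matches zero or more of a word character (lazy), then optionally any character except [6a1t] (non-capturing group); then one or more of one of [8jw] (captured); then one or more of a digit.
Unlike `match`, `search` isn't anchored — it looks for the pattern anywhere in the string.
The match spans [2:7] → 'io820'.
Captured: group 1 = '8'.

(2, 7)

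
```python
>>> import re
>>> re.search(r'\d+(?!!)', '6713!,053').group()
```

'671'

`(?!…)`/`(?<!…)` only lets a position through if the neighbouring text does NOT match; no characters are consumed.
The match spans [0:3] → '671'.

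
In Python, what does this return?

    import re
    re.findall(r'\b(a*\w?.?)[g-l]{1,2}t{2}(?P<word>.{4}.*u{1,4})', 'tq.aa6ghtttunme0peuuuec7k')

With 2 capturing groups, `findall` returns a 2-tuple per match.

[('aa6g', 'tunme0peuuu')]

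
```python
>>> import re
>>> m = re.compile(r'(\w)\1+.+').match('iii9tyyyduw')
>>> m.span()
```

(0, 11)

After group 1 captures some text, `\1` only succeeds where that same text appears again.
With `match`, the pattern is implicitly anchored at the beginning.
The match spans [0:11] → 'iii9tyyyduw'.
Captured: group 1 = 'i'.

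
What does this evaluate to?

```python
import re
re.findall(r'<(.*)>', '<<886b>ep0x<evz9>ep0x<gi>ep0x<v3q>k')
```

Scanning left to right: at [0:34] match '<<886b>ep0x<evz9>ep0x<gi>ep0x<v3q>', group 1 = '<886b>ep0x<evz9>ep0x<gi>ep0x<v3q'.
Because there's exactly one group, `findall` drops the full match and keeps group 1 from the one hit.

['<886b>ep0x<evz9>ep0x<gi>ep0x<v3q']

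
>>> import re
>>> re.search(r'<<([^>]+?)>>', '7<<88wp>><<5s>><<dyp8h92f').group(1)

`re.search` tries every starting position until one works.
The match spans [1:9] → '<<88wp>>'.
Captured: group 1 = '88wp'.

'88wp'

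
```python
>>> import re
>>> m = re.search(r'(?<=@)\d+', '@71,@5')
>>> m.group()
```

'71'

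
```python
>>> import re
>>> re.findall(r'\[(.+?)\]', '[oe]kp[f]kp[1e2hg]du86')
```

['oe', 'f', '1e2hg']

Lazy quantifiers expand one character at a time until the remainder of the pattern can match.
`findall` collects group 1 from each match (3 total).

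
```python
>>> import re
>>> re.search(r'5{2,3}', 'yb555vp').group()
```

This matches 2 to 3 of a literal '5'.
`search` walks the string left to right and returns the first match it finds.
The match spans [2:5] → '555'.

'555'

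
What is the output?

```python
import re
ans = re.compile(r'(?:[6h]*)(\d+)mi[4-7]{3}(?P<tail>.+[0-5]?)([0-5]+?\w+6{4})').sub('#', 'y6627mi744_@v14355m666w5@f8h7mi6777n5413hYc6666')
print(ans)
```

y#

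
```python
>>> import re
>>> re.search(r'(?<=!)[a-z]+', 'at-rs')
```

None

Lookahead/lookbehind check context without consuming it, so the matched span excludes the asserted characters.
Here no position works, so the call returns None.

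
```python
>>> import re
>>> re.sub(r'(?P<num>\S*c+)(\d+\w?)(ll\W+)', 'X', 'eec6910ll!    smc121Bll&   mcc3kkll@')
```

Pattern: zero or more of a non-whitespace character, then one or more of a literal 'c' (captured as 'num'); then one or more of a digit, then optionally a word character (captured); then the literal 'll', then one or more of a non-word character (captured).
Matches: at [0:14] → 'eec6910ll!    '; at [14:27] → 'smc121Bll&   '.
Every occurrence is swapped for 'X'.

'XXmcc3kkll@'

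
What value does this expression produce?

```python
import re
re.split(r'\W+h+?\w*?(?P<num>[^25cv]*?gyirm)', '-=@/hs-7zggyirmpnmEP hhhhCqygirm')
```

['', 's-7zggyirm', 'pnmEP hhhhCqygirm']

Lazy quantifiers expand one character at a time until the remainder of the pattern can match.
With a capturing group present, the delimiter's captured portion is kept in the result list.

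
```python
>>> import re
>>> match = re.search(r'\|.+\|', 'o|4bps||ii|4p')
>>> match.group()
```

'|4bps||ii|'

The match spans [1:11] → '|4bps||ii|'.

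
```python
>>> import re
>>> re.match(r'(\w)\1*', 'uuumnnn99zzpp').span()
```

The backreference `\1` re-matches whatever the first group consumed, character for character.
`match` is anchored at position 0; if the pattern doesn't fit there, it returns None.
The match spans [0:3] → 'uuu'.
Captured: group 1 = 'u'.

(0, 3)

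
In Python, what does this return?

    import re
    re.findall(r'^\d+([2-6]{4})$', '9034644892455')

['2455']

This matches anchored at the start of the string; then one or more of a digit; then exactly 4 of a character in [2-6] (captured); then anchored at the end.
`findall` collects group 1 from the one match (1 total).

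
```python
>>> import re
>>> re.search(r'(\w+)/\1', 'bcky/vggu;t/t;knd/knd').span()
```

A backreference is literal: `\1` must see the identical characters the first group matched.
The match spans [10:13] → 't/t'.

(10, 13)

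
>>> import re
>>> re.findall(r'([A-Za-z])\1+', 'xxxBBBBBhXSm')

['x', 'B']

A backreference is literal: `\1` must see the identical characters the first group matched.
One capturing group, so `findall` returns just the captured substring from each match — 2 in all.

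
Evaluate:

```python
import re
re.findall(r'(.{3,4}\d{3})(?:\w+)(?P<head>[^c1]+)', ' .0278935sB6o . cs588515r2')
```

[(' .02789', ' . '), ('cs58851', '2')]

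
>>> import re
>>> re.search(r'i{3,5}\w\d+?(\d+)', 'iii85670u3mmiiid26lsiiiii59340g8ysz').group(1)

'670'

This matches 3 to 5 of the literal 'i', then a word character, then one or more of a digit (lazy); then one or more of a digit (captured).
A `+?`/`*?`/`{m,n}?` starts at its minimum and grows only as far as needed for what follows to match.
`re.search` tries every starting position until one works.
The match spans [0:8] → 'iii85670'.
Captured: group 1 = '670'.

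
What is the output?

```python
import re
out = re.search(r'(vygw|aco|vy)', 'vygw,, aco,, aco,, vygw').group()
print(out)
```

vygw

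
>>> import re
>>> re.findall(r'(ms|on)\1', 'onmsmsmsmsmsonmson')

['ms', 'ms']

A backreference is literal: `\1` must see the identical characters the first group matched.
Scanning left to right: at [2:6] match 'msms', group 1 = 'ms'; at [6:10] match 'msms', group 1 = 'ms'.
With a single group, `findall` returns only what that group captured — 2 items.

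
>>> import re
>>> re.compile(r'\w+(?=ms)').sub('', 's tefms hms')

's ms ms'

The `(?=…)`/`(?<=…)` assertion just peeks at neighbouring text; it doesn't advance the match position.
`sub` substitutes '' at each match site.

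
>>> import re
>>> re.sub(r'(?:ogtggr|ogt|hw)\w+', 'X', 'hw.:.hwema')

'hw.:.X'

`sub` substitutes 'X' at each match site.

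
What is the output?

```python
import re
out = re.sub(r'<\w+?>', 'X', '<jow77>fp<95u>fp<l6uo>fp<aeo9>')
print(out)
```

XfpXfpXfpX

Matches: at [0:7] → '<jow77>'; at [9:14] → '<95u>'; at [16:22] → '<l6uo>'; at [24:30] → '<aeo9>'.
`sub` substitutes 'X' at each match site.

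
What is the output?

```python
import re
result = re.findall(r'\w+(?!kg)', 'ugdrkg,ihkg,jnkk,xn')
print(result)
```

['ugdrkg', 'ihkg', 'jnkk', 'xn']

The negative lookahead/lookbehind blocks any match where the forbidden context is present.
Walking the string: at [0:6] → 'ugdrkg'; at [7:11] → 'ihkg'; at [12:16] → 'jnkk'; at [17:19] → 'xn'.
No capturing groups, so `findall` returns the 4 full match strings.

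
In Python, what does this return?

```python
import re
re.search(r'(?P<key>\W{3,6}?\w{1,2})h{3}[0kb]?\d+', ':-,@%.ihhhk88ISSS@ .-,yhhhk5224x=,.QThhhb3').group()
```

':-,@%.ihhhk88'

This matches 3 to 6 of a non-word character (lazy), then 1 to 2 of a word character (captured as 'key'); then exactly 3 of a literal 'h', then optionally one of [0kb], then one or more of a digit.
Unlike `match`, `search` isn't anchored — it looks for the pattern anywhere in the string.
The match spans [0:13] → ':-,@%.ihhhk88'.
Captured: group 1 = ':-,@%.i'.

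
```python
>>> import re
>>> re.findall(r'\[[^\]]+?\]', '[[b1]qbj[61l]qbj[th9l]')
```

Since nothing is captured, `findall` lists the 3 matched substrings directly.

['[[b1]', '[61l]', '[th9l]']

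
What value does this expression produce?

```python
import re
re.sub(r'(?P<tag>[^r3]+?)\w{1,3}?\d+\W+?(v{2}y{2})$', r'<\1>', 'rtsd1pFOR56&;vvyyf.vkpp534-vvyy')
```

Pattern: one or more of any character except [r3] (lazy) (captured as 'tag'); then 1 to 3 of a word character (lazy), then one or more of a digit, then one or more of a non-word character (lazy); then exactly 2 of the literal 'v', then exactly 2 of a literal 'y' (captured); then anchored at the end.
Matches: at [1:31] → 'tsd1pFOR56&;vvyyf.vkpp534-vvyy'.
The replacement refers to a captured group, so each match is rewritten using its own captured text.

'r<tsd1pFOR56&;vvyyf.v>'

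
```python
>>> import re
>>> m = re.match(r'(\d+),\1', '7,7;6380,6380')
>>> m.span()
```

(0, 3)

After group 1 captures some text, `\1` only succeeds where that same text appears again.
`re.match` only tries the pattern at the start of the string.
The match spans [0:3] → '7,7'.
Captured: group 1 = '7'.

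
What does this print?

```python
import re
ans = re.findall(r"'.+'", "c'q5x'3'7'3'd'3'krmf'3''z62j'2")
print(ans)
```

Matches: at [1:29] → "'q5x'3'7'3'd'3'krmf'3''z62j'".
`findall` yields the raw match text (1 of them) because the pattern has no groups.

["'q5x'3'7'3'd'3'krmf'3''z62j'"]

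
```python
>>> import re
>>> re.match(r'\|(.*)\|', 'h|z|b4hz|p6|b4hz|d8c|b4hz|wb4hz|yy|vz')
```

None

`re.match` only tries the pattern at the start of the string.
Here the pattern fails at index 0, so the call returns None.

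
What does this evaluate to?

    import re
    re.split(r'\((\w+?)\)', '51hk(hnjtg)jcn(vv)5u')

Matches to split on: at [4:11] → '(hnjtg)'; at [14:18] → '(vv)'.
`re.split` interleaves the captured-group text with the surrounding fragments.

['51hk', 'hnjtg', 'jcn', 'vv', '5u']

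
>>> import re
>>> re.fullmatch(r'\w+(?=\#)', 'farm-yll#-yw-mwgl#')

None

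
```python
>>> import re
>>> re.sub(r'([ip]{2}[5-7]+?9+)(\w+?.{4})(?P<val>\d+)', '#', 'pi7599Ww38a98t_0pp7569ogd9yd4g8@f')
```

'#t_0#g8@f'

This matches exactly 2 of one of [ip], then one or more of a character in [5-7] (lazy), then one or more of a literal '9' (captured); then one or more of a word character (lazy), then exactly 4 of any character (captured); then one or more of a digit (captured as 'val').
With the lazy modifier that quantifier settles for the fewest repetitions that let the rest of the pattern succeed (the atoms after it are unaffected and can still be greedy).
Matches: at [0:13] → 'pi7599Ww38a98'; at [16:29] → 'pp7569ogd9yd4'.
Every occurrence is swapped for '#'.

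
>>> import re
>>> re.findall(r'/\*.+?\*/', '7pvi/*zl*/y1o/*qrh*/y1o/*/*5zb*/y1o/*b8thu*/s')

No capturing groups, so `findall` returns the 4 full match strings.

['/*zl*/', '/*qrh*/', '/*/*5zb*/', '/*b8thu*/']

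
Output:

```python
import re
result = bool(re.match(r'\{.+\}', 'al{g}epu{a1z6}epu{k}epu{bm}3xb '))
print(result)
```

`re.match` only tries the pattern at the start of the string.
Here the pattern fails at index 0, so the call returns None, and `bool(None)` is False.

False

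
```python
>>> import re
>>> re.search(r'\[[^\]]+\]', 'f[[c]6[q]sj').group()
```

'[[c]'

The match spans [1:5] → '[[c]'.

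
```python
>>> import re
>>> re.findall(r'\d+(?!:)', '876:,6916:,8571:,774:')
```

The negative lookahead/lookbehind blocks any match where the forbidden context is present.
Matches: at [0:2] → '87'; at [5:8] → '691'; at [11:14] → '857'; at [17:19] → '77'.
With no groups in the pattern, `findall` gives back each whole match — 4 here.

['87', '691', '857', '77']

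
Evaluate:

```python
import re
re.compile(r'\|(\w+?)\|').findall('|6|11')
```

Matches: at [0:3] match '|6|', group 1 = '6'.
With a single group, `findall` returns only what that group captured — 1 item.

['6']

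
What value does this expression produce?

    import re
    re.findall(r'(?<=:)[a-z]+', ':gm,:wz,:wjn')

['gm', 'wz', 'wjn']

The lookaround is zero-width — it requires the adjacent text to match without consuming it, so the asserted text isn't part of the match.
`findall` yields the raw match text (3 of them) because the pattern has no groups.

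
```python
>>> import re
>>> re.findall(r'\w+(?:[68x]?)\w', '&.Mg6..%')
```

['Mg6']

The pattern matches one or more of a word character; then optionally one of [68x] (non-capturing group); then a word character.
With no groups in the pattern, `findall` gives back each whole match — 1 here.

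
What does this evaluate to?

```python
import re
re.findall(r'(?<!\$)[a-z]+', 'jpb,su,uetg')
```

['jpb', 'su', 'uetg']

A negative assertion filters positions out without eating any characters.
Walking the string: at [0:3] → 'jpb'; at [4:6] → 'su'; at [7:11] → 'uetg'.
`findall` yields the raw match text (3 of them) because the pattern has no groups.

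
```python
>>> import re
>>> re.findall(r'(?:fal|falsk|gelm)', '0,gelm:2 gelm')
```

Matches: at [2:6] → 'gelm'; at [9:13] → 'gelm'.
`findall` yields the raw match text (2 of them) because the pattern has no groups.

['gelm', 'gelm']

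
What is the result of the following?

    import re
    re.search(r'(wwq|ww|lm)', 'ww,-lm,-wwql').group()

The match spans [0:2] → 'ww'.

'ww'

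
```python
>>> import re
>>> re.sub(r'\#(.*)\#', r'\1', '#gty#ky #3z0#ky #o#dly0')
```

'gty#ky #3z0#ky #odly0'

Matches: at [0:19] → '#gty#ky #3z0#ky #o#'.
The replacement refers to a captured group, so each match is rewritten using its own captured text.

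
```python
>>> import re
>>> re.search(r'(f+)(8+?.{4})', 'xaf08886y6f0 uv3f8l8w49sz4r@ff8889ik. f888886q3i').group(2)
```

'8l8w4'

This matches one or more of a literal 'f' (captured); then one or more of a literal '8' (lazy), then exactly 4 of any character (captured).
Unlike `match`, `search` isn't anchored — it looks for the pattern anywhere in the string.
The match spans [16:22] → 'f8l8w4'.
Captured: group 1 = 'f', group 2 = '8l8w4'.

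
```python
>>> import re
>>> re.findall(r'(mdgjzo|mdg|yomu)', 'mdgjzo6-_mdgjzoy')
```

Alternation isn't longest-match — the leftmost alternative that fits at this position is chosen.
Walking the string: at [0:6] match 'mdgjzo', group 1 = 'mdgjzo'; at [9:15] match 'mdgjzo', group 1 = 'mdgjzo'.
With a single group, `findall` returns only what that group captured — 2 items.

['mdgjzo', 'mdgjzo']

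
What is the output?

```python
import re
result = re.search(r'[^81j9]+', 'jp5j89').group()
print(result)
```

p5

This matches one or more of any character except [81j9].
Unlike `match`, `search` isn't anchored — it looks for the pattern anywhere in the string.
The match spans [1:3] → 'p5'.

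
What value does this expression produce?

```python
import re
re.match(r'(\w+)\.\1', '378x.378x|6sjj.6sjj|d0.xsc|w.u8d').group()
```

'378x.378x'

A backreference is literal: `\1` must see the identical characters the first group matched.
With `match`, the pattern is implicitly anchored at the beginning.
The match spans [0:9] → '378x.378x'.
Captured: group 1 = '378x'.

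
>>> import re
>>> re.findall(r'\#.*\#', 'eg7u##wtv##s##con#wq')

['##wtv##s##con#']

No capturing groups, so `findall` returns the 1 full match string.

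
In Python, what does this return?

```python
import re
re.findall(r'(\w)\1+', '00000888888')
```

['0', '8']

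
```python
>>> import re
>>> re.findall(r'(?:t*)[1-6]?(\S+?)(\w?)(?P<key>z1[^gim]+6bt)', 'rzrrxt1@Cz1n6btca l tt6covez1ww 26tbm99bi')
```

[('rzrrxt1@', 'C', 'z1n6bt')]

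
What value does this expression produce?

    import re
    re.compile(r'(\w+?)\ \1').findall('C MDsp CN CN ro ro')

['CN', 'ro']

A backreference is literal: `\1` must see the identical characters the first group matched.
Scanning left to right: at [7:12] match 'CN CN', group 1 = 'CN'; at [13:18] match 'ro ro', group 1 = 'ro'.
One capturing group, so `findall` returns just the captured substring from each match — 2 in all.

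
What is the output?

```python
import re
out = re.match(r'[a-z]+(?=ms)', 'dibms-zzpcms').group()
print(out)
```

Because the assertion is zero-width, the text it checks is not consumed and won't appear in the result.
With `match`, the pattern is implicitly anchored at the beginning.
The match spans [0:3] → 'dib'.

dib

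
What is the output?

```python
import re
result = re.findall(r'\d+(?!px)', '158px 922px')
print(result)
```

The negative lookaround is zero-width — it rules out positions where the adjacent text would match, without consuming anything.
Matches: at [0:2] → '15'; at [6:8] → '92'.
`findall` yields the raw match text (2 of them) because the pattern has no groups.

['15', '92']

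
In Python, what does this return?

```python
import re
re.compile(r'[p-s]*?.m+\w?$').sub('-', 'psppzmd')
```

'-'

Every occurrence is swapped for '-'.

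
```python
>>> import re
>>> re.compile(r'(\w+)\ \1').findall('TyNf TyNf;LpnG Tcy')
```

After group 1 captures some text, `\1` only succeeds where that same text appears again.
With a single group, `findall` returns only what that group captured — 1 item.

['TyNf']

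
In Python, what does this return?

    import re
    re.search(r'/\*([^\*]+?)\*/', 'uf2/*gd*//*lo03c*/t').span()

(3, 9)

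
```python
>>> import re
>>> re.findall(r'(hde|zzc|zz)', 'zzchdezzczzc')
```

['zzc', 'hde', 'zzc', 'zzc']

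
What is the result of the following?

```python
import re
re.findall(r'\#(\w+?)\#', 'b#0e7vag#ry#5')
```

Because there's exactly one group, `findall` drops the full match and keeps group 1 from the one hit.

['0e7vag']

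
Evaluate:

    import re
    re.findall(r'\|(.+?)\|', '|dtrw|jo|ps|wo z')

Lazy quantifiers expand one character at a time until the remainder of the pattern can match.
Scanning left to right: at [0:6] match '|dtrw|', group 1 = 'dtrw'; at [8:12] match '|ps|', group 1 = 'ps'.
Because there's exactly one group, `findall` drops the full match and keeps group 1 from each hit.

['dtrw', 'ps']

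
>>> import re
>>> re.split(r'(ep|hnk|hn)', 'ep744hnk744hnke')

`|` is ordered: at each position the engine commits to the first alternative that works.
Matches to split on: at [0:2] → 'ep'; at [5:8] → 'hnk'; at [11:14] → 'hnk'.
With a capturing group present, the delimiter's captured portion is kept in the result list.

['', 'ep', '744', 'hnk', '744', 'hnk', 'e']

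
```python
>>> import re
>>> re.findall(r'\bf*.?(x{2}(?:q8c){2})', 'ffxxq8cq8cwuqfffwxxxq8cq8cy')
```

['xxq8cq8c']

Pattern: a word boundary (`\b`, zero-width); then zero or more of a literal 'f', then optionally any character; then exactly 2 of the literal 'x', then the literal 'q8c' repeated 2 times (captured).
`findall` collects group 1 from the one match (1 total).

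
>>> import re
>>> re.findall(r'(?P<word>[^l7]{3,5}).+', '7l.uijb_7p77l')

Pattern: 3 to 5 of any character except [l7] (captured as 'word'); then one or more of any character.
Because there's exactly one group, `findall` drops the full match and keeps group 1 from the one hit.

['.uijb']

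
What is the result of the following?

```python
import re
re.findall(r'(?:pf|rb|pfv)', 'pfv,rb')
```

['pf', 'rb']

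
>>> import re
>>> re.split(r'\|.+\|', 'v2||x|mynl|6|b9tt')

['v2', 'b9tt']

Splitting on the pattern gives 2 pieces.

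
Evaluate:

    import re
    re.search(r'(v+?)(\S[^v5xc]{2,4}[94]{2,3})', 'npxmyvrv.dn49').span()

The pattern matches one or more of a literal 'v' (lazy) (captured); then a non-whitespace character, then 2 to 4 of any character except [v5xc], then 2 to 3 of one of [94] (captured).
`re.search` scans for the first position where the pattern succeeds.
The match spans [7:13] → 'v.dn49'.
Captured: group 1 = 'v', group 2 = '.dn49'.

(7, 13)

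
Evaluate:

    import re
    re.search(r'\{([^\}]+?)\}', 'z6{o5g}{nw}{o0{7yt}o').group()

The match spans [2:7] → '{o5g}'.

'{o5g}'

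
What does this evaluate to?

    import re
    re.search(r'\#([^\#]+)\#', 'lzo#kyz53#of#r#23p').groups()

('kyz53',)

`search` walks the string left to right and returns the first match it finds.
The match spans [3:10] → '#kyz53#'.
Captured: group 1 = 'kyz53'.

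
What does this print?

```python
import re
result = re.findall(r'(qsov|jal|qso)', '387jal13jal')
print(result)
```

One capturing group, so `findall` returns just the captured substring from each match — 2 in all.

['jal', 'jal']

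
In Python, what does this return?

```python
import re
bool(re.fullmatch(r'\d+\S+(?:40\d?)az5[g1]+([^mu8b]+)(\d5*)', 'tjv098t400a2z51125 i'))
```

`re.fullmatch` requires the pattern to consume the entire string.
Here the string isn't matched end-to-end, so the call returns None, and `bool(None)` is False.

False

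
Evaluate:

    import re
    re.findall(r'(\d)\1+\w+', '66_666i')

['6']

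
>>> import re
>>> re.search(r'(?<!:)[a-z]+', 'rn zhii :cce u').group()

A negative assertion filters positions out without eating any characters.
`search` walks the string left to right and returns the first match it finds.
The match spans [0:2] → 'rn'.

'rn'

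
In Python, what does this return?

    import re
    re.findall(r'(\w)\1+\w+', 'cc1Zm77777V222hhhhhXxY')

['c']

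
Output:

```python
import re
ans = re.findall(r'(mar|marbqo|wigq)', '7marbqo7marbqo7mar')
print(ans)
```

The regex engine tests alternatives in the order written; an earlier branch that matches wins even if a later one would match more.
Walking the string: at [1:4] match 'mar', group 1 = 'mar'; at [8:11] match 'mar', group 1 = 'mar'; at [15:18] match 'mar', group 1 = 'mar'.
One capturing group, so `findall` returns just the captured substring from each match — 3 in all.

['mar', 'mar', 'mar']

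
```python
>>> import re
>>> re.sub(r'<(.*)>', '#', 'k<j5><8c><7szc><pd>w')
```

'k#w'

Matches: at [1:19] → '<j5><8c><7szc><pd>'.
Every occurrence is swapped for '#'.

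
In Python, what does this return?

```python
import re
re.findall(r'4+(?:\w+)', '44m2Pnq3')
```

['44m2Pnq3']

The pattern matches one or more of a literal '4'; then one or more of a word character (non-capturing group).
Since nothing is captured, `findall` lists the 1 matched substring directly.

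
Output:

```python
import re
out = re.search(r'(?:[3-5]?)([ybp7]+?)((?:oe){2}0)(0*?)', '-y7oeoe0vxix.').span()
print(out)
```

The match spans [1:8] → 'y7oeoe0'.

(1, 8)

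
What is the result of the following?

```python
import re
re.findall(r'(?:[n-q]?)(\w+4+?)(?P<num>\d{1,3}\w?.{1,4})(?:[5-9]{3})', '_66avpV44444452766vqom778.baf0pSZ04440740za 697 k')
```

[('_66avpV444444', '52'), ('baf0pSZ0444074', '0za ')]

The pattern matches optionally a character in [n-q] (non-capturing group); then one or more of a word character, then one or more of a literal '4' (lazy) (captured); then 1 to 3 of a digit, then optionally a word character, then 1 to 4 of any character (captured as 'num'); then exactly 3 of a character in [5-9] (non-capturing group).
Walking the string: at [0:18] match '_66avpV44444452766', groups = ('_66avpV444444', '52'); at [26:47] match 'baf0pSZ04440740za 697', groups = ('baf0pSZ0444074', '0za ').
`findall` packs the 2 group values into a tuple for every match.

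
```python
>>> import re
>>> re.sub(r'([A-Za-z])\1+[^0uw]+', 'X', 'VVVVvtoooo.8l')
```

After group 1 captures some text, `\1` only succeeds where that same text appears again.
`sub` substitutes 'X' at each match site.

'X'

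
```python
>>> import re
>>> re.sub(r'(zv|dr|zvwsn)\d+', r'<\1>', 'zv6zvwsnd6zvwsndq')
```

Matches: at [0:3] → 'zv6'.
Each match is replaced using the text its own group 1 captured.

'<zv>zvwsnd6zvwsndq'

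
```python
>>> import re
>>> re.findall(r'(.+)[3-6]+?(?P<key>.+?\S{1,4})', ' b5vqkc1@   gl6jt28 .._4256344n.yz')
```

[(' b5vqkc1@   gl6jt28 .._425634', 'n.yz')]

Pattern: one or more of any character (captured); then one or more of a character in [3-6] (lazy); then one or more of any character (lazy), then 1 to 4 of a non-whitespace character (captured as 'key').
Multiple groups make `findall` return tuples — one 2-tuple for the one match.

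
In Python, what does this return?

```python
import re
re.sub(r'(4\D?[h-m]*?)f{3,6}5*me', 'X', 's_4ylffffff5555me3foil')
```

The pattern matches a literal '4', then optionally a non-digit, then zero or more of a character in [h-m] (lazy) (captured); then 3 to 6 of the literal 'f', then zero or more of a literal '5', then the literal 'me'.
Matches: at [2:17] → '4ylffffff5555me'.
`sub` substitutes 'X' at each match site.

's_X3foil'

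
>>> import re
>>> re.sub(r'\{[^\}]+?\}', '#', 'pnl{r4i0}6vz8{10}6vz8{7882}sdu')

'pnl#6vz8#6vz8#sdu'

`sub` substitutes '#' at each match site.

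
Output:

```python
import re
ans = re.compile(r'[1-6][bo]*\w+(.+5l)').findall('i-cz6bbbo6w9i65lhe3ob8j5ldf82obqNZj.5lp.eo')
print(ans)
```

['.5l']

The pattern matches a character in [1-6], then zero or more of one of [bo]; then one or more of a word character; then one or more of any character, then the literal '5l' (captured).
Scanning left to right: at [4:38] match '6bbbo6w9i65lhe3ob8j5ldf82obqNZj.5l', group 1 = '.5l'.
One capturing group, so `findall` returns just the captured substring from the one match — 1 in all.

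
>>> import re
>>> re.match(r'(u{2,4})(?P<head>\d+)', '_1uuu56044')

None

The pattern matches 2 to 4 of a literal 'u' (captured); then one or more of a digit (captured as 'head').
`match` is anchored at position 0; if the pattern doesn't fit there, it returns None.
Here position 0 doesn't satisfy it, so the call returns None.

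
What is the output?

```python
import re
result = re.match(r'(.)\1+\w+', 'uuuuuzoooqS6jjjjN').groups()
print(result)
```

('u',)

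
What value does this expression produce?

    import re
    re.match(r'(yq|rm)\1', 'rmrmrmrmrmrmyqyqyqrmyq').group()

The backreference `\1` re-matches whatever the first group consumed, character for character.
`re.match` won't scan ahead — the pattern has to work from the very first character.
The match spans [0:4] → 'rmrm'.
Captured: group 1 = 'rm'.

'rmrm'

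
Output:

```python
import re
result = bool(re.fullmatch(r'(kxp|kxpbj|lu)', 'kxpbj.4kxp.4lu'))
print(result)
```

False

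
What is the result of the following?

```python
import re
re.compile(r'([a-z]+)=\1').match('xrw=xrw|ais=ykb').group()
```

'xrw=xrw'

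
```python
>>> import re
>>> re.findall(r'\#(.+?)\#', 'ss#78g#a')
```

['78g']

Scanning left to right: at [2:7] match '#78g#', group 1 = '78g'.
One capturing group, so `findall` returns just the captured substring from the one match — 1 in all.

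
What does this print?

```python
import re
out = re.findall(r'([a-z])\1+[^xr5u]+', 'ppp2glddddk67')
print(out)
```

A backreference is literal: `\1` must see the identical characters the first group matched.
`findall` collects group 1 from the one match (1 total).

['p']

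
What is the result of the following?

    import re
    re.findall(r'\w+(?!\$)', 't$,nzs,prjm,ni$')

['nzs', 'prjm', 'n']

The negative lookaround is zero-width — it rules out positions where the adjacent text would match, without consuming anything.
No capturing groups, so `findall` returns the 3 full match strings.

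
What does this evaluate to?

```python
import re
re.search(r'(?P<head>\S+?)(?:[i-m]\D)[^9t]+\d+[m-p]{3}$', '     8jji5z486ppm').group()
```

This matches one or more of a non-whitespace character (lazy) (captured as 'head'); then a character in [i-m], then a non-digit (non-capturing group); then one or more of any character except [9t], then one or more of a digit, then exactly 3 of a character in [m-p]; then anchored at the end.
`re.search` scans for the first position where the pattern succeeds.
The match spans [5:17] → '8jji5z486ppm'.
Captured: group 1 = '8'.

'8jji5z486ppm'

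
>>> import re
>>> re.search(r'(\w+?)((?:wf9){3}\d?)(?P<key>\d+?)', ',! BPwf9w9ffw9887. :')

The pattern matches one or more of a word character (lazy) (captured); then the literal 'wf9' repeated 3 times, then optionally a digit (captured); then one or more of a digit (lazy) (captured as 'key').
Unlike `match`, `search` isn't anchored — it looks for the pattern anywhere in the string.
Here nothing in the string fits, so the call returns None.

None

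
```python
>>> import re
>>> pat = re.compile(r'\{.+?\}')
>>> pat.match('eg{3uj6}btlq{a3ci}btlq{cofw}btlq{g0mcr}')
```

`re.match` only tries the pattern at the start of the string.
Here the pattern fails at index 0, so the call returns None.

None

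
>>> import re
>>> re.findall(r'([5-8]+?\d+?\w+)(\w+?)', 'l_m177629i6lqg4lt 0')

The pattern matches one or more of a character in [5-8] (lazy), then one or more of a digit (lazy), then one or more of a word character (captured); then one or more of a word character (lazy) (captured).
Matches: at [4:17] match '77629i6lqg4lt', groups = ('77629i6lqg4l', 't').
With 2 capturing groups, `findall` returns a 2-tuple per match.

[('77629i6lqg4l', 't')]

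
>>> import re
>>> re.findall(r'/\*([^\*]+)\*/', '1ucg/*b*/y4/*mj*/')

['b', 'mj']

`findall` collects group 1 from each match (2 total).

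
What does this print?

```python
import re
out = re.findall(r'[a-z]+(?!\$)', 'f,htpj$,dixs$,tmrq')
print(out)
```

A negative assertion filters positions out without eating any characters.
Scanning left to right: at [0:1] → 'f'; at [2:5] → 'htp'; at [8:11] → 'dix'; at [14:18] → 'tmrq'.
Since nothing is captured, `findall` lists the 4 matched substrings directly.

['f', 'htp', 'dix', 'tmrq']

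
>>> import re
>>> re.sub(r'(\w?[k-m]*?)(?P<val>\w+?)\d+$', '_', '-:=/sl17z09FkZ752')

'-:=/_'

Each match is replaced by '_'.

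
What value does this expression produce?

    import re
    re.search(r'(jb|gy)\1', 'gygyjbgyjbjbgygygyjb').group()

'gygy'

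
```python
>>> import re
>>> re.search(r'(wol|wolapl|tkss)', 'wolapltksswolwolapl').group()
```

'wol'

Alternation isn't longest-match — the leftmost alternative that fits at this position is chosen.
Unlike `match`, `search` isn't anchored — it looks for the pattern anywhere in the string.
The match spans [0:3] → 'wol'.
Captured: group 1 = 'wol'.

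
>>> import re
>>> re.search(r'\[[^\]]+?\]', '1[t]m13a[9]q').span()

The match spans [1:4] → '[t]'.

(1, 4)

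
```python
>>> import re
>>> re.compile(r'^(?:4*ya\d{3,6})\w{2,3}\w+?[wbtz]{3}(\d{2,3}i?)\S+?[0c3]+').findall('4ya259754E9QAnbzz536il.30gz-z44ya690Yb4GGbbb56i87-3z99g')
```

['536i']

The pattern matches anchored at the start of the string; then zero or more of the literal '4', then the literal 'ya', then 3 to 6 of a digit (non-capturing group); then 2 to 3 of a word character, then one or more of a word character (lazy), then exactly 3 of one of [wbtz]; then 2 to 3 of a digit, then optionally the literal 'i' (captured); then one or more of a non-whitespace character (lazy), then one or more of one of [0c3].
With a single group, `findall` returns only what that group captured — 1 item.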